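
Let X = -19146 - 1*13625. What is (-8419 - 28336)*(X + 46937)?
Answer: -520671330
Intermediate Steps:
X = -32771 (X = -19146 - 13625 = -32771)
(-8419 - 28336)*(X + 46937) = (-8419 - 28336)*(-32771 + 46937) = -36755*14166 = -520671330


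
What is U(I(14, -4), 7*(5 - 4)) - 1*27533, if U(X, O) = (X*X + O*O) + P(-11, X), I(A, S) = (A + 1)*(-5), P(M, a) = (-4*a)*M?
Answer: -25159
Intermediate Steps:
P(M, a) = -4*M*a
I(A, S) = -5 - 5*A (I(A, S) = (1 + A)*(-5) = -5 - 5*A)
U(X, O) = O² + X² + 44*X (U(X, O) = (X*X + O*O) - 4*(-11)*X = (X² + O²) + 44*X = (O² + X²) + 44*X = O² + X² + 44*X)
U(I(14, -4), 7*(5 - 4)) - 1*27533 = ((7*(5 - 4))² + (-5 - 5*14)² + 44*(-5 - 5*14)) - 1*27533 = ((7*1)² + (-5 - 70)² + 44*(-5 - 70)) - 27533 = (7² + (-75)² + 44*(-75)) - 27533 = (49 + 5625 - 3300) - 27533 = 2374 - 27533 = -25159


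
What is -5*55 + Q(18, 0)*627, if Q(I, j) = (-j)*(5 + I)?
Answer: -275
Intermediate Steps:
Q(I, j) = -j*(5 + I)
-5*55 + Q(18, 0)*627 = -5*55 - 1*0*(5 + 18)*627 = -275 - 1*0*23*627 = -275 + 0*627 = -275 + 0 = -275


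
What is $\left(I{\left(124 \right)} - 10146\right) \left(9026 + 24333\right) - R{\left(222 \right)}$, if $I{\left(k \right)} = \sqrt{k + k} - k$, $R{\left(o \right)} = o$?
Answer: $-342597152 + 66718 \sqrt{62} \approx -3.4207 \cdot 10^{8}$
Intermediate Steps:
$I{\left(k \right)} = - k + \sqrt{2} \sqrt{k}$ ($I{\left(k \right)} = \sqrt{2 k} - k = \sqrt{2} \sqrt{k} - k = - k + \sqrt{2} \sqrt{k}$)
$\left(I{\left(124 \right)} - 10146\right) \left(9026 + 24333\right) - R{\left(222 \right)} = \left(\left(\left(-1\right) 124 + \sqrt{2} \sqrt{124}\right) - 10146\right) \left(9026 + 24333\right) - 222 = \left(\left(-124 + \sqrt{2} \cdot 2 \sqrt{31}\right) - 10146\right) 33359 - 222 = \left(\left(-124 + 2 \sqrt{62}\right) - 10146\right) 33359 - 222 = \left(-10270 + 2 \sqrt{62}\right) 33359 - 222 = \left(-342596930 + 66718 \sqrt{62}\right) - 222 = -342597152 + 66718 \sqrt{62}$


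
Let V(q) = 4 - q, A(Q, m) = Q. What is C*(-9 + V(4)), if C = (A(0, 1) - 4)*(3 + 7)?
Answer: 360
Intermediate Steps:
C = -40 (C = (0 - 4)*(3 + 7) = -4*10 = -40)
C*(-9 + V(4)) = -40*(-9 + (4 - 1*4)) = -40*(-9 + (4 - 4)) = -40*(-9 + 0) = -40*(-9) = 360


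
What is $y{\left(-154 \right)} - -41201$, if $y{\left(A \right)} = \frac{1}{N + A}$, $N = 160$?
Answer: $\frac{247207}{6} \approx 41201.0$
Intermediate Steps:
$y{\left(A \right)} = \frac{1}{160 + A}$
$y{\left(-154 \right)} - -41201 = \frac{1}{160 - 154} - -41201 = \frac{1}{6} + 41201 = \frac{247207}{6}$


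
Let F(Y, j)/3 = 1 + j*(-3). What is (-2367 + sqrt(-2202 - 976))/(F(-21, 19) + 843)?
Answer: -263/75 + I*sqrt(3178)/675 ≈ -3.5067 + 0.083517*I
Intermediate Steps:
F(Y, j) = 3 - 9*j (F(Y, j) = 3*(1 + j*(-3)) = 3*(1 - 3*j) = 3 - 9*j)
(-2367 + sqrt(-2202 - 976))/(F(-21, 19) + 843) = (-2367 + sqrt(-2202 - 976))/((3 - 9*19) + 843) = (-2367 + sqrt(-3178))/((3 - 171) + 843) = (-2367 + I*sqrt(3178))/(-168 + 843) = (-2367 + I*sqrt(3178))/675 = (-2367 + I*sqrt(3178))*(1/675) = -263/75 + I*sqrt(3178)/675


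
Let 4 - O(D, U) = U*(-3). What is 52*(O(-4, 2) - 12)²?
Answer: 208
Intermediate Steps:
O(D, U) = 4 + 3*U (O(D, U) = 4 - U*(-3) = 4 - (-3)*U = 4 + 3*U)
52*(O(-4, 2) - 12)² = 52*((4 + 3*2) - 12)² = 52*((4 + 6) - 12)² = 52*(10 - 12)² = 52*(-2)² = 52*4 = 208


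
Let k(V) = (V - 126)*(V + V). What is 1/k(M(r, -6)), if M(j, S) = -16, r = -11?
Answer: 1/4544 ≈ 0.00022007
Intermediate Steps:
k(V) = 2*V*(-126 + V) (k(V) = (-126 + V)*(2*V) = 2*V*(-126 + V))
1/k(M(r, -6)) = 1/(2*(-16)*(-126 - 16)) = 1/(2*(-16)*(-142)) = 1/4544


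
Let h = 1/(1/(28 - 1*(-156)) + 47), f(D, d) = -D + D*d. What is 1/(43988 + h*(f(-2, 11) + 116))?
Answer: 2883/126823292 ≈ 2.2732e-5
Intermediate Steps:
h = 184/8649 (h = 1/(1/(28 + 156) + 47) = 1/(1/184 + 47) = 1/(8649/184) = 184/8649 ≈ 0.021274)
1/(43988 + h*(f(-2, 11) + 116)) = 1/(43988 + 184*(-2*(-1 + 11) + 116)/8649) = 1/(43988 + 184*(-2*10 + 116)/8649) = 1/(43988 + 184*(-20 + 116)/8649) = 1/(43988 + (184/8649)*96) = 1/(43988 + 5888/2883) = 1/(126823292/2883) = 2883/126823292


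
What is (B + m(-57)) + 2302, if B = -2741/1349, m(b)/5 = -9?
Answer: 3041952/1349 ≈ 2255.0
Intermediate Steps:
m(b) = -45 (m(b) = 5*(-9) = -45)
B = -2741/1349 (B = -2741*1/1349 = -2741/1349 ≈ -2.0319)
(B + m(-57)) + 2302 = (-2741/1349 - 45) + 2302 = -63446/1349 + 2302 = 3041952/1349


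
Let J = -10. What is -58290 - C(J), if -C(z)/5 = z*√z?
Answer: -58290 - 50*I*√10 ≈ -58290.0 - 158.11*I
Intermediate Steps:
C(z) = -5*z^(3/2) (C(z) = -5*z*√z = -5*z^(3/2))
-58290 - C(J) = -58290 - (-5)*(-10)^(3/2) = -58290 - (-5)*(-10*I*√10) = -58290 - 50*I*√10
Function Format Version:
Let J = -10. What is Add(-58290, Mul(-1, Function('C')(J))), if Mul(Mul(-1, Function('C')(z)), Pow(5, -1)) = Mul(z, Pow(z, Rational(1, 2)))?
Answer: Add(-58290, Mul(-50, I, Pow(10, Rational(1, 2)))) ≈ Add(-58290., Mul(-158.11, I))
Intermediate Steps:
Function('C')(z) = Mul(-5, Pow(z, Rational(3, 2))) (Function('C')(z) = Mul(-5, Mul(z, Pow(z, Rational(1, 2)))) = Mul(-5, Pow(z, Rational(3, 2))))
Add(-58290, Mul(-1, Function('C')(J))) = Add(-58290, Mul(-1, Mul(-5, Pow(-10, Rational(3, 2))))) = Add(-58290, Mul(-1, Mul(-5, Mul(-10, I, Pow(10, Rational(1, 2)))))) = Add(-58290, Mul(-1, Mul(50, I, Pow(10, Rational(1, 2))))) = Add(-58290, Mul(-50, I, Pow(10, Rational(1, 2))))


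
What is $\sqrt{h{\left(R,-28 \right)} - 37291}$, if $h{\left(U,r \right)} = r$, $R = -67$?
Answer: $i \sqrt{37319} \approx 193.18 i$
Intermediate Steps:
$\sqrt{h{\left(R,-28 \right)} - 37291} = \sqrt{-28 - 37291} = \sqrt{-37319} = i \sqrt{37319}$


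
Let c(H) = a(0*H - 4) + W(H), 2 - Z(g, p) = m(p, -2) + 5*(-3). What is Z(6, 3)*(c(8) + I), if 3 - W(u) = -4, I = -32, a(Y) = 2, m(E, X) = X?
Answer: -437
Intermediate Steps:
Z(g, p) = 19 (Z(g, p) = 2 - (-2 + 5*(-3)) = 2 - (-2 - 15) = 2 - 1*(-17) = 2 + 17 = 19)
W(u) = 7 (W(u) = 3 - 1*(-4) = 3 + 4 = 7)
c(H) = 9 (c(H) = 2 + 7 = 9)
Z(6, 3)*(c(8) + I) = 19*(9 - 32) = 19*(-23) = -437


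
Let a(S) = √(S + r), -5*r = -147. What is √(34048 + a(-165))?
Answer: √(851200 + 5*I*√3390)/5 ≈ 184.52 + 0.031554*I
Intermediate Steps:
r = 147/5 (r = -⅕*(-147) = 147/5 ≈ 29.400)
a(S) = √(147/5 + S) (a(S) = √(S + 147/5) = √(147/5 + S))
√(34048 + a(-165)) = √(34048 + √(735 + 25*(-165))/5) = √(34048 + √(735 - 4125)/5) = √(34048 + √(-3390)/5) = √(34048 + (I*√3390)/5) = √(34048 + I*√3390/5)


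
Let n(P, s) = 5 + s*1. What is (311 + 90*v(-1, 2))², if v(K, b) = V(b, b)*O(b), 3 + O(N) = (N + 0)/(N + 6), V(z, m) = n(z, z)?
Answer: 8082649/4 ≈ 2.0207e+6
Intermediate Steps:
n(P, s) = 5 + s
V(z, m) = 5 + z
O(N) = -3 + N/(6 + N) (O(N) = -3 + (N + 0)/(N + 6) = -3 + N/(6 + N))
v(K, b) = 2*(-9 - b)*(5 + b)/(6 + b) (v(K, b) = (5 + b)*(2*(-9 - b)/(6 + b)) = 2*(-9 - b)*(5 + b)/(6 + b))
(311 + 90*v(-1, 2))² = (311 + 90*(-2*(5 + 2)*(9 + 2)/(6 + 2)))² = (311 + 90*(-2*7*11/8))² = (311 + 90*(-2*⅛*7*11))² = (311 + 90*(-77/4))² = (311 - 3465/2)² = (-2843/2)² = 8082649/4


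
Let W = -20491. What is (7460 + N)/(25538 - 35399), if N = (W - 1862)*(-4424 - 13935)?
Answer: -21599273/519 ≈ -41617.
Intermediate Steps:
N = 410378727 (N = (-20491 - 1862)*(-4424 - 13935) = -22353*(-18359) = 410378727)
(7460 + N)/(25538 - 35399) = (7460 + 410378727)/(25538 - 35399) = 410386187/(-9861) = 410386187*(-1/9861) = -21599273/519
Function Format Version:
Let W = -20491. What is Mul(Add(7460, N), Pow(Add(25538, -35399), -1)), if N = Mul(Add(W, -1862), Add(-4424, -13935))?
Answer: Rational(-21599273, 519) ≈ -41617.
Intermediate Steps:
N = 410378727 (N = Mul(Add(-20491, -1862), Add(-4424, -13935)) = Mul(-22353, -18359) = 410378727)
Mul(Add(7460, N), Pow(Add(25538, -35399), -1)) = Mul(Add(7460, 410378727), Pow(Add(25538, -35399), -1)) = Mul(410386187, Pow(-9861, -1)) = Mul(410386187, Rational(-1, 9861)) = Rational(-21599273, 519)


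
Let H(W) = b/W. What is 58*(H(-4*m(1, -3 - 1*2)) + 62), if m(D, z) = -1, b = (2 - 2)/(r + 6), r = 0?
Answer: 3596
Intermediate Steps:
b = 0 (b = (2 - 2)/(0 + 6) = 0/6 = 0*(⅙) = 0)
H(W) = 0 (H(W) = 0/W = 0)
58*(H(-4*m(1, -3 - 1*2)) + 62) = 58*(0 + 62) = 58*62 = 3596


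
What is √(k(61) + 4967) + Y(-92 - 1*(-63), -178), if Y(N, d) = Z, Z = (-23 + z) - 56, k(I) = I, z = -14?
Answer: -93 + 2*√1257 ≈ -22.092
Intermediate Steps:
Z = -93 (Z = (-23 - 14) - 56 = -37 - 56 = -93)
Y(N, d) = -93
√(k(61) + 4967) + Y(-92 - 1*(-63), -178) = √(61 + 4967) - 93 = √5028 - 93 = 2*√1257 - 93 = -93 + 2*√1257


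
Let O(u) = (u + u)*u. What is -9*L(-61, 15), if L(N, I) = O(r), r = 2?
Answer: -72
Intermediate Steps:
O(u) = 2*u**2 (O(u) = (2*u)*u = 2*u**2)
L(N, I) = 8 (L(N, I) = 2*2**2 = 2*4 = 8)
-9*L(-61, 15) = -9*8 = -72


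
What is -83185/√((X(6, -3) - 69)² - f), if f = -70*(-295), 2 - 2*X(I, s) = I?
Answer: 83185*I*√129/1419 ≈ 665.82*I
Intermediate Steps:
X(I, s) = 1 - I/2
f = 20650
-83185/√((X(6, -3) - 69)² - f) = -83185/√(((1 - ½*6) - 69)² - 1*20650) = -83185/√(((1 - 3) - 69)² - 20650) = -83185/√((-2 - 69)² - 20650) = -83185/√((-71)² - 20650) = -83185/√(5041 - 20650) = -83185*(-I*√129/1419) = -(-83185)*I*√129/1419 = 83185*I*√129/1419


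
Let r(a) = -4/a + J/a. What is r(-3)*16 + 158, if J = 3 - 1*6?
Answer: 586/3 ≈ 195.33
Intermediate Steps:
J = -3 (J = 3 - 6 = -3)
r(a) = -7/a (r(a) = -4/a - 3/a = -7/a)
r(-3)*16 + 158 = -7/(-3)*16 + 158 = -7*(-1/3)*16 + 158 = (7/3)*16 + 158 = 112/3 + 158 = 586/3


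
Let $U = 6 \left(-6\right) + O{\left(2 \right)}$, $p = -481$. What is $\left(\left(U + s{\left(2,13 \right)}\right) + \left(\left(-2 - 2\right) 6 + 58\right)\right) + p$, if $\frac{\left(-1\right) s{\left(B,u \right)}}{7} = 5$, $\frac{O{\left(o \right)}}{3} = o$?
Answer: $-512$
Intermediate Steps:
$O{\left(o \right)} = 3 o$
$s{\left(B,u \right)} = -35$ ($s{\left(B,u \right)} = \left(-7\right) 5 = -35$)
$U = -30$ ($U = 6 \left(-6\right) + 3 \cdot 2 = -36 + 6 = -30$)
$\left(\left(U + s{\left(2,13 \right)}\right) + \left(\left(-2 - 2\right) 6 + 58\right)\right) + p = \left(\left(-30 - 35\right) + \left(\left(-2 - 2\right) 6 + 58\right)\right) - 481 = \left(-65 + \left(\left(-4\right) 6 + 58\right)\right) - 481 = \left(-65 + \left(-24 + 58\right)\right) - 481 = \left(-65 + 34\right) - 481 = -31 - 481 = -512$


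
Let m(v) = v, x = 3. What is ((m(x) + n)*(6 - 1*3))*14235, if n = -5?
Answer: -85410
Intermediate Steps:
((m(x) + n)*(6 - 1*3))*14235 = ((3 - 5)*(6 - 1*3))*14235 = -2*(6 - 3)*14235 = -2*3*14235 = -6*14235 = -85410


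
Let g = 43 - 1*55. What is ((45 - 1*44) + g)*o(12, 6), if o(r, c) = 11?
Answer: -121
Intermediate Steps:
g = -12 (g = 43 - 55 = -12)
((45 - 1*44) + g)*o(12, 6) = ((45 - 1*44) - 12)*11 = ((45 - 44) - 12)*11 = (1 - 12)*11 = -11*11 = -121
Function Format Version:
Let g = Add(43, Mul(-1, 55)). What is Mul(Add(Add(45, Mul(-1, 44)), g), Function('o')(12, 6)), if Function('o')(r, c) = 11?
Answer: -121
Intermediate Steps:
g = -12 (g = Add(43, -55) = -12)
Mul(Add(Add(45, Mul(-1, 44)), g), Function('o')(12, 6)) = Mul(Add(Add(45, Mul(-1, 44)), -12), 11) = Mul(Add(Add(45, -44), -12), 11) = Mul(Add(1, -12), 11) = Mul(-11, 11) = -121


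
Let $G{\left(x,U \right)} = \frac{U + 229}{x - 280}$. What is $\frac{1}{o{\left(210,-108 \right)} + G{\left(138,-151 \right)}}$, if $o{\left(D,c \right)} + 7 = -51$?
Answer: $- \frac{71}{4157} \approx -0.01708$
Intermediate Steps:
$G{\left(x,U \right)} = \frac{229 + U}{-280 + x}$
$o{\left(D,c \right)} = -58$ ($o{\left(D,c \right)} = -7 - 51 = -58$)
$\frac{1}{o{\left(210,-108 \right)} + G{\left(138,-151 \right)}} = \frac{1}{-58 + \frac{229 - 151}{-280 + 138}} = \frac{1}{-58 + \frac{1}{-142} \cdot 78} = \frac{1}{-58 - \frac{39}{71}} = \frac{1}{- \frac{4157}{71}} = - \frac{71}{4157}$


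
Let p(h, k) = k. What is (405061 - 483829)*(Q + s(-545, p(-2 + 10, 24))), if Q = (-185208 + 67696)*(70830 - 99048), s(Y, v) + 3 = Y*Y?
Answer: -261214430253984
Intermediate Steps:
s(Y, v) = -3 + Y² (s(Y, v) = -3 + Y*Y = -3 + Y²)
Q = 3315953616 (Q = -117512*(-28218) = 3315953616)
(405061 - 483829)*(Q + s(-545, p(-2 + 10, 24))) = (405061 - 483829)*(3315953616 + (-3 + (-545)²)) = -78768*(3315953616 + (-3 + 297025)) = -78768*(3315953616 + 297022) = -78768*3316250638 = -261214430253984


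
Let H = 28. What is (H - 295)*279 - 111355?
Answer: -185848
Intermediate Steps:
(H - 295)*279 - 111355 = (28 - 295)*279 - 111355 = -267*279 - 111355 = -74493 - 111355 = -185848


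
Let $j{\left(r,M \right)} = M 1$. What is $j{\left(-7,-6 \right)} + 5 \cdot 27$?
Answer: $129$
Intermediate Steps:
$j{\left(r,M \right)} = M$
$j{\left(-7,-6 \right)} + 5 \cdot 27 = -6 + 5 \cdot 27 = -6 + 135 = 129$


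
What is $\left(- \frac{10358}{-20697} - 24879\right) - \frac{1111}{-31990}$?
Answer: $- \frac{16471957662583}{662097030} \approx -24878.0$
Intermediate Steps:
$\left(- \frac{10358}{-20697} - 24879\right) - \frac{1111}{-31990} = \left(\left(-10358\right) \left(- \frac{1}{20697}\right) - 24879\right) - - \frac{1111}{31990} = \left(\frac{10358}{20697} - 24879\right) + \frac{1111}{31990} = - \frac{514910305}{20697} + \frac{1111}{31990} = - \frac{16471957662583}{662097030}$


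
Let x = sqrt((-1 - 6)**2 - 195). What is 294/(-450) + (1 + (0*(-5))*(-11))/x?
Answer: -49/75 - I*sqrt(146)/146 ≈ -0.65333 - 0.082761*I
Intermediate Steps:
x = I*sqrt(146) (x = sqrt((-7)**2 - 195) = sqrt(49 - 195) = sqrt(-146) = I*sqrt(146) ≈ 12.083*I)
294/(-450) + (1 + (0*(-5))*(-11))/x = 294/(-450) + (1 + (0*(-5))*(-11))/((I*sqrt(146))) = 294*(-1/450) + (1 + 0*(-11))*(-I*sqrt(146)/146) = -49/75 + (1 + 0)*(-I*sqrt(146)/146) = -49/75 + 1*(-I*sqrt(146)/146) = -49/75 - I*sqrt(146)/146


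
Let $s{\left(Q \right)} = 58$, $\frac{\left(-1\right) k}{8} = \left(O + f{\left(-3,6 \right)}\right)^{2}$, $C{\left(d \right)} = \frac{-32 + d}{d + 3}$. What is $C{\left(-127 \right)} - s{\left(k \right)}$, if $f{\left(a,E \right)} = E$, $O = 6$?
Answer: $- \frac{7033}{124} \approx -56.718$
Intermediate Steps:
$C{\left(d \right)} = \frac{-32 + d}{3 + d}$
$k = -1152$ ($k = - 8 \left(6 + 6\right)^{2} = - 8 \cdot 12^{2} = \left(-8\right) 144 = -1152$)
$C{\left(-127 \right)} - s{\left(k \right)} = \frac{-32 - 127}{3 - 127} - 58 = \frac{1}{-124} \left(-159\right) - 58 = \left(- \frac{1}{124}\right) \left(-159\right) - 58 = \frac{159}{124} - 58 = - \frac{7033}{124}$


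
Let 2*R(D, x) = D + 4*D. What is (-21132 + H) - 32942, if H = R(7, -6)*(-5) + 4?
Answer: -108315/2 ≈ -54158.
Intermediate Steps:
R(D, x) = 5*D/2 (R(D, x) = (D + 4*D)/2 = (5*D)/2 = 5*D/2)
H = -167/2 (H = ((5/2)*7)*(-5) + 4 = (35/2)*(-5) + 4 = -175/2 + 4 = -167/2 ≈ -83.500)
(-21132 + H) - 32942 = (-21132 - 167/2) - 32942 = -42431/2 - 32942 = -108315/2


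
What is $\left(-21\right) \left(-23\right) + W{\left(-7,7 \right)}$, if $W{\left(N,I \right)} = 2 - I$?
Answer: $478$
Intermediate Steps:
$\left(-21\right) \left(-23\right) + W{\left(-7,7 \right)} = \left(-21\right) \left(-23\right) + \left(2 - 7\right) = 483 + \left(2 - 7\right) = 483 - 5 = 478$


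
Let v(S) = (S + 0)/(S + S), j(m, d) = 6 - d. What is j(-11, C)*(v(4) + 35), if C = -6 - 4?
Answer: 568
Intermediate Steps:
C = -10
v(S) = ½ (v(S) = S/((2*S)) = S*(1/(2*S)) = ½)
j(-11, C)*(v(4) + 35) = (6 - 1*(-10))*(½ + 35) = (6 + 10)*(71/2) = 16*(71/2) = 568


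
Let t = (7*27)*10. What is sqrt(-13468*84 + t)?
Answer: I*sqrt(1129422) ≈ 1062.7*I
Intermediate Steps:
t = 1890 (t = 189*10 = 1890)
sqrt(-13468*84 + t) = sqrt(-13468*84 + 1890) = sqrt(-1131312 + 1890) = sqrt(-1129422) = I*sqrt(1129422)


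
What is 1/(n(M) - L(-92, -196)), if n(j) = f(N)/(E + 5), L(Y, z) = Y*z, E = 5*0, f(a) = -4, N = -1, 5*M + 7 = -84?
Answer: -5/90164 ≈ -5.5454e-5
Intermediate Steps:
M = -91/5 (M = -7/5 + (⅕)*(-84) = -7/5 - 84/5 = -91/5 ≈ -18.200)
E = 0
n(j) = -⅘ (n(j) = -4/(0 + 5) = -4/5 = (⅕)*(-4) = -⅘)
1/(n(M) - L(-92, -196)) = 1/(-⅘ - (-92)*(-196)) = 1/(-⅘ - 1*18032) = 1/(-⅘ - 18032) = 1/(-90164/5) = -5/90164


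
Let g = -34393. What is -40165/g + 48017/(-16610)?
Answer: -984308031/571267730 ≈ -1.7230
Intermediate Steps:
-40165/g + 48017/(-16610) = -40165/(-34393) + 48017/(-16610) = -40165*(-1/34393) + 48017*(-1/16610) = 40165/34393 - 48017/16610 = -984308031/571267730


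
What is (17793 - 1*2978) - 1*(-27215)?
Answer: 42030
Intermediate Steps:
(17793 - 1*2978) - 1*(-27215) = (17793 - 2978) + 27215 = 14815 + 27215 = 42030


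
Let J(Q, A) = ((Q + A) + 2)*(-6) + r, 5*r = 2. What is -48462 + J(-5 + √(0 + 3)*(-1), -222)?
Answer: -235558/5 + 6*√3 ≈ -47101.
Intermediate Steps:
r = ⅖ (r = (⅕)*2 = ⅖ ≈ 0.40000)
J(Q, A) = -58/5 - 6*A - 6*Q (J(Q, A) = ((Q + A) + 2)*(-6) + ⅖ = ((A + Q) + 2)*(-6) + ⅖ = (2 + A + Q)*(-6) + ⅖ = (-12 - 6*A - 6*Q) + ⅖ = -58/5 - 6*A - 6*Q)
-48462 + J(-5 + √(0 + 3)*(-1), -222) = -48462 + (-58/5 - 6*(-222) - 6*(-5 + √(0 + 3)*(-1))) = -48462 + (-58/5 + 1332 - 6*(-5 + √3*(-1))) = -48462 + (-58/5 + 1332 - 6*(-5 - √3)) = -48462 + (-58/5 + 1332 + (30 + 6*√3)) = -48462 + (6752/5 + 6*√3) = -235558/5 + 6*√3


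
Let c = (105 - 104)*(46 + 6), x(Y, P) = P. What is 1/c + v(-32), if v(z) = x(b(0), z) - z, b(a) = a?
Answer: 1/52 ≈ 0.019231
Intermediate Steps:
v(z) = 0 (v(z) = z - z = 0)
c = 52 (c = 1*52 = 52)
1/c + v(-32) = 1/52 + 0 = 1/52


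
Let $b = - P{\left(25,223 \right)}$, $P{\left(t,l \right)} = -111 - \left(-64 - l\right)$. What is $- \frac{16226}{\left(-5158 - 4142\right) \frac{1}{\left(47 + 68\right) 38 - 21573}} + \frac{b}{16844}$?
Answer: $- \frac{587720795729}{19581150} \approx -30015.0$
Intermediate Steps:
$P{\left(t,l \right)} = -47 + l$ ($P{\left(t,l \right)} = -111 + \left(64 + l\right) = -47 + l$)
$b = -176$ ($b = - (-47 + 223) = \left(-1\right) 176 = -176$)
$- \frac{16226}{\left(-5158 - 4142\right) \frac{1}{\left(47 + 68\right) 38 - 21573}} + \frac{b}{16844} = - \frac{16226}{\left(-5158 - 4142\right) \frac{1}{\left(47 + 68\right) 38 - 21573}} - \frac{176}{16844} = - \frac{16226}{\left(-9300\right) \frac{1}{115 \cdot 38 - 21573}} - \frac{44}{4211} = - \frac{16226}{\left(-9300\right) \frac{1}{4370 - 21573}} - \frac{44}{4211} = - \frac{16226}{\left(-9300\right) \frac{1}{-17203}} - \frac{44}{4211} = - \frac{16226}{\left(-9300\right) \left(- \frac{1}{17203}\right)} - \frac{44}{4211} = - \frac{16226}{\frac{9300}{17203}} - \frac{44}{4211} = \left(-16226\right) \frac{17203}{9300} - \frac{44}{4211} = - \frac{139567939}{4650} - \frac{44}{4211} = - \frac{587720795729}{19581150}$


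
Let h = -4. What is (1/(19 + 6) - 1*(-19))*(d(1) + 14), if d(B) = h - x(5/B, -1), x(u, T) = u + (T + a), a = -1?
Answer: 3332/25 ≈ 133.28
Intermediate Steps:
x(u, T) = -1 + T + u (x(u, T) = u + (T - 1) = u + (-1 + T) = -1 + T + u)
d(B) = -2 - 5/B (d(B) = -4 - (-1 - 1 + 5/B) = -4 - (-2 + 5/B) = -4 + (2 - 5/B) = -2 - 5/B)
(1/(19 + 6) - 1*(-19))*(d(1) + 14) = (1/(19 + 6) - 1*(-19))*((-2 - 5/1) + 14) = (1/25 + 19)*((-2 - 5*1) + 14) = (1/25 + 19)*((-2 - 5) + 14) = 476*(-7 + 14)/25 = (476/25)*7 = 3332/25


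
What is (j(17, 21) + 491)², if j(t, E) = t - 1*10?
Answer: 248004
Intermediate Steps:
j(t, E) = -10 + t (j(t, E) = t - 10 = -10 + t)
(j(17, 21) + 491)² = ((-10 + 17) + 491)² = (7 + 491)² = 498² = 248004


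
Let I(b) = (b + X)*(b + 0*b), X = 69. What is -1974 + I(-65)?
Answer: -2234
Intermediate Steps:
I(b) = b*(69 + b) (I(b) = (b + 69)*(b + 0*b) = (69 + b)*(b + 0) = (69 + b)*b = b*(69 + b))
-1974 + I(-65) = -1974 - 65*(69 - 65) = -1974 - 65*4 = -1974 - 260 = -2234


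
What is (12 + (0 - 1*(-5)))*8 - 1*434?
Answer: -298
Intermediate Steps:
(12 + (0 - 1*(-5)))*8 - 1*434 = (12 + (0 + 5))*8 - 434 = (12 + 5)*8 - 434 = 17*8 - 434 = 136 - 434 = -298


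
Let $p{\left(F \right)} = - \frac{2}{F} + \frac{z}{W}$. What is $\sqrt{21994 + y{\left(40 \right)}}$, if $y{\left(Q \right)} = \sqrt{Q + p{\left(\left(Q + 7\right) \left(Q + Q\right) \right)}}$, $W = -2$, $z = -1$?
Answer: $\frac{\sqrt{4858474600 + 235 \sqrt{35785330}}}{470} \approx 148.33$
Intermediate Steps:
$p{\left(F \right)} = \frac{1}{2} - \frac{2}{F}$ ($p{\left(F \right)} = - \frac{2}{F} - \frac{1}{-2} = - \frac{2}{F} - - \frac{1}{2} = - \frac{2}{F} + \frac{1}{2} = \frac{1}{2} - \frac{2}{F}$)
$y{\left(Q \right)} = \sqrt{Q + \frac{-4 + 2 Q \left(7 + Q\right)}{4 Q \left(7 + Q\right)}}$ ($y{\left(Q \right)} = \sqrt{Q + \frac{-4 + \left(Q + 7\right) \left(Q + Q\right)}{2 \left(Q + 7\right) \left(Q + Q\right)}} = \sqrt{Q + \frac{-4 + \left(7 + Q\right) 2 Q}{2 \left(7 + Q\right) 2 Q}} = \sqrt{Q + \frac{-4 + 2 Q \left(7 + Q\right)}{2 \cdot 2 Q \left(7 + Q\right)}} = \sqrt{Q + \frac{\frac{1}{2 Q \left(7 + Q\right)} \left(-4 + 2 Q \left(7 + Q\right)\right)}{2}} = \sqrt{Q + \frac{-4 + 2 Q \left(7 + Q\right)}{4 Q \left(7 + Q\right)}}$)
$\sqrt{21994 + y{\left(40 \right)}} = \sqrt{21994 + \frac{\sqrt{2 + 4 \cdot 40 - \frac{4}{40 \left(7 + 40\right)}}}{2}} = \sqrt{21994 + \frac{\sqrt{2 + 160 - \frac{1}{10 \cdot 47}}}{2}} = \sqrt{21994 + \frac{\sqrt{2 + 160 - \frac{1}{10} \cdot \frac{1}{47}}}{2}} = \sqrt{21994 + \frac{\sqrt{2 + 160 - \frac{1}{470}}}{2}} = \sqrt{21994 + \frac{\sqrt{\frac{76139}{470}}}{2}} = \sqrt{21994 + \frac{\frac{1}{470} \sqrt{35785330}}{2}} = \sqrt{21994 + \frac{\sqrt{35785330}}{940}}$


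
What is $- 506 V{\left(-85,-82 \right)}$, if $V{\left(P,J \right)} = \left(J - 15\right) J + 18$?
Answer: $-4033832$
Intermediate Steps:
$V{\left(P,J \right)} = 18 + J \left(-15 + J\right)$ ($V{\left(P,J \right)} = \left(-15 + J\right) J + 18 = J \left(-15 + J\right) + 18 = 18 + J \left(-15 + J\right)$)
$- 506 V{\left(-85,-82 \right)} = - 506 \left(18 + \left(-82\right)^{2} - -1230\right) = - 506 \left(18 + 6724 + 1230\right) = \left(-506\right) 7972 = -4033832$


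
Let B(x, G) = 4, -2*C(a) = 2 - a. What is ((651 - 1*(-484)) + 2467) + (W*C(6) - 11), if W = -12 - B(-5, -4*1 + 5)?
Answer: 3559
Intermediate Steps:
C(a) = -1 + a/2 (C(a) = -(2 - a)/2 = -1 + a/2)
W = -16 (W = -12 - 1*4 = -12 - 4 = -16)
((651 - 1*(-484)) + 2467) + (W*C(6) - 11) = ((651 - 1*(-484)) + 2467) + (-16*(-1 + (½)*6) - 11) = ((651 + 484) + 2467) + (-16*(-1 + 3) - 11) = (1135 + 2467) + (-16*2 - 11) = 3602 + (-32 - 11) = 3602 - 43 = 3559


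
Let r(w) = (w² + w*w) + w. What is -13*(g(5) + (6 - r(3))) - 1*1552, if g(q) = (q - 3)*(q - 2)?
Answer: -1435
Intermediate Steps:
r(w) = w + 2*w² (r(w) = (w² + w²) + w = 2*w² + w = w + 2*w²)
g(q) = (-3 + q)*(-2 + q)
-13*(g(5) + (6 - r(3))) - 1*1552 = -13*((6 + 5² - 5*5) + (6 - 3*(1 + 2*3))) - 1*1552 = -13*((6 + 25 - 25) + (6 - 3*(1 + 6))) - 1552 = -13*(6 + (6 - 3*7)) - 1552 = -13*(6 + (6 - 1*21)) - 1552 = -13*(6 + (6 - 21)) - 1552 = -13*(6 - 15) - 1552 = -13*(-9) - 1552 = 117 - 1552 = -1435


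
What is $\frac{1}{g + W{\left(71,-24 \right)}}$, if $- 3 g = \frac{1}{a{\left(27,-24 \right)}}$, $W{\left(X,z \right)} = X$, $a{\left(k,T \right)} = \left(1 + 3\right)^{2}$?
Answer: $\frac{48}{3407} \approx 0.014089$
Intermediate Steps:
$a{\left(k,T \right)} = 16$ ($a{\left(k,T \right)} = 4^{2} = 16$)
$g = - \frac{1}{48}$ ($g = - \frac{1}{3 \cdot 16} = \left(- \frac{1}{3}\right) \frac{1}{16} = - \frac{1}{48} \approx -0.020833$)
$\frac{1}{g + W{\left(71,-24 \right)}} = \frac{1}{- \frac{1}{48} + 71} = \frac{1}{\frac{3407}{48}} = \frac{48}{3407}$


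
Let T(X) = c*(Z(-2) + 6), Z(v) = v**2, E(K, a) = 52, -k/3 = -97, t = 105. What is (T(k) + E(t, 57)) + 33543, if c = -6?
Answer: 33535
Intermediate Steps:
k = 291 (k = -3*(-97) = 291)
T(X) = -60 (T(X) = -6*((-2)**2 + 6) = -6*(4 + 6) = -6*10 = -60)
(T(k) + E(t, 57)) + 33543 = (-60 + 52) + 33543 = -8 + 33543 = 33535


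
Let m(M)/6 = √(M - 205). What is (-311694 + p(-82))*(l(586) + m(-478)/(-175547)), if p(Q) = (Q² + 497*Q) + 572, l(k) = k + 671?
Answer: -433856064 + 2070912*I*√683/175547 ≈ -4.3386e+8 + 308.3*I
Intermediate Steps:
l(k) = 671 + k
p(Q) = 572 + Q² + 497*Q
m(M) = 6*√(-205 + M) (m(M) = 6*√(M - 205) = 6*√(-205 + M))
(-311694 + p(-82))*(l(586) + m(-478)/(-175547)) = (-311694 + (572 + (-82)² + 497*(-82)))*((671 + 586) + (6*√(-205 - 478))/(-175547)) = (-311694 + (572 + 6724 - 40754))*(1257 + (6*√(-683))*(-1/175547)) = (-311694 - 33458)*(1257 + (6*(I*√683))*(-1/175547)) = -345152*(1257 + (6*I*√683)*(-1/175547)) = -345152*(1257 - 6*I*√683/175547) = -433856064 + 2070912*I*√683/175547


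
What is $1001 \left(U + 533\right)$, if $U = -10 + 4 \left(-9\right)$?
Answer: $487487$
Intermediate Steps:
$U = -46$ ($U = -10 - 36 = -46$)
$1001 \left(U + 533\right) = 1001 \left(-46 + 533\right) = 1001 \cdot 487 = 487487$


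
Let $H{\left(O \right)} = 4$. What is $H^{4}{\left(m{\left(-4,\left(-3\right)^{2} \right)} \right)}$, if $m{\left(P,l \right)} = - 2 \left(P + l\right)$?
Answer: $256$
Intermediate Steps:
$m{\left(P,l \right)} = - 2 P - 2 l$
$H^{4}{\left(m{\left(-4,\left(-3\right)^{2} \right)} \right)} = 4^{4} = 256$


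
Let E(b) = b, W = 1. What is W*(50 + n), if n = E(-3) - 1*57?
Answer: -10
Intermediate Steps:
n = -60 (n = -3 - 1*57 = -3 - 57 = -60)
W*(50 + n) = 1*(50 - 60) = 1*(-10) = -10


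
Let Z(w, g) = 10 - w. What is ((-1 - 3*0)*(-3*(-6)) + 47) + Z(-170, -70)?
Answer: 209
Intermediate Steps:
((-1 - 3*0)*(-3*(-6)) + 47) + Z(-170, -70) = ((-1 - 3*0)*(-3*(-6)) + 47) + (10 - 1*(-170)) = ((-1 + 0)*18 + 47) + (10 + 170) = (-1*18 + 47) + 180 = (-18 + 47) + 180 = 29 + 180 = 209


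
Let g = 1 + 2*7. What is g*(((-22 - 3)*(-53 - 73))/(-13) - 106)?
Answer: -67920/13 ≈ -5224.6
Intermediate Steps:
g = 15 (g = 1 + 14 = 15)
g*(((-22 - 3)*(-53 - 73))/(-13) - 106) = 15*(((-22 - 3)*(-53 - 73))/(-13) - 106) = 15*(-25*(-126)*(-1/13) - 106) = 15*(3150*(-1/13) - 106) = 15*(-3150/13 - 106) = 15*(-4528/13) = -67920/13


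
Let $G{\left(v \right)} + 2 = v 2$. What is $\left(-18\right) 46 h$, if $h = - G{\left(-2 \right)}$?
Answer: $-4968$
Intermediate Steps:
$G{\left(v \right)} = -2 + 2 v$ ($G{\left(v \right)} = -2 + v 2 = -2 + 2 v$)
$h = 6$ ($h = - (-2 + 2 \left(-2\right)) = - (-2 - 4) = \left(-1\right) \left(-6\right) = 6$)
$\left(-18\right) 46 h = \left(-18\right) 46 \cdot 6 = \left(-828\right) 6 = -4968$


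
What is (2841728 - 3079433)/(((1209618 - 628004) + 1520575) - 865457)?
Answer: -79235/412244 ≈ -0.19220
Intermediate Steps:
(2841728 - 3079433)/(((1209618 - 628004) + 1520575) - 865457) = -237705/((581614 + 1520575) - 865457) = -237705/(2102189 - 865457) = -237705/1236732 = -237705*1/1236732 = -79235/412244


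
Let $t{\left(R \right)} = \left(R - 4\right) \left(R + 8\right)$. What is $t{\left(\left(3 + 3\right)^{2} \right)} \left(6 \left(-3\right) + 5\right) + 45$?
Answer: $-18259$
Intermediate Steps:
$t{\left(R \right)} = \left(-4 + R\right) \left(8 + R\right)$
$t{\left(\left(3 + 3\right)^{2} \right)} \left(6 \left(-3\right) + 5\right) + 45 = \left(-32 + \left(\left(3 + 3\right)^{2}\right)^{2} + 4 \left(3 + 3\right)^{2}\right) \left(6 \left(-3\right) + 5\right) + 45 = \left(-32 + \left(6^{2}\right)^{2} + 4 \cdot 6^{2}\right) \left(-18 + 5\right) + 45 = \left(-32 + 36^{2} + 4 \cdot 36\right) \left(-13\right) + 45 = \left(-32 + 1296 + 144\right) \left(-13\right) + 45 = 1408 \left(-13\right) + 45 = -18304 + 45 = -18259$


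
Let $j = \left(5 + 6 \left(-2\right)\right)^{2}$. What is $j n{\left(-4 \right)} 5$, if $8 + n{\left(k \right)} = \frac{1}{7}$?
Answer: $-1925$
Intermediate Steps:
$n{\left(k \right)} = - \frac{55}{7}$ ($n{\left(k \right)} = -8 + \frac{1}{7} = - \frac{55}{7}$)
$j = 49$ ($j = \left(5 - 12\right)^{2} = \left(-7\right)^{2} = 49$)
$j n{\left(-4 \right)} 5 = 49 \left(- \frac{55}{7}\right) 5 = \left(-385\right) 5 = -1925$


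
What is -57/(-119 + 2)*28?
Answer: 532/39 ≈ 13.641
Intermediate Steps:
-57/(-119 + 2)*28 = -57/(-117)*28 = -57*(-1/117)*28 = (19/39)*28 = 532/39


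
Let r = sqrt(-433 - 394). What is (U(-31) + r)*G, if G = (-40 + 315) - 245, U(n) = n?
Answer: -930 + 30*I*sqrt(827) ≈ -930.0 + 862.73*I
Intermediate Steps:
r = I*sqrt(827) (r = sqrt(-827) = I*sqrt(827) ≈ 28.758*I)
G = 30 (G = 275 - 245 = 30)
(U(-31) + r)*G = (-31 + I*sqrt(827))*30 = -930 + 30*I*sqrt(827)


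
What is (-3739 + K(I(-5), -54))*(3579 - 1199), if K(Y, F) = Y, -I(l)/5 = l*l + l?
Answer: -9136820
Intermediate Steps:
I(l) = -5*l - 5*l**2 (I(l) = -5*(l*l + l) = -5*(l**2 + l) = -5*(l + l**2) = -5*l - 5*l**2)
(-3739 + K(I(-5), -54))*(3579 - 1199) = (-3739 - 5*(-5)*(1 - 5))*(3579 - 1199) = (-3739 - 5*(-5)*(-4))*2380 = (-3739 - 100)*2380 = -3839*2380 = -9136820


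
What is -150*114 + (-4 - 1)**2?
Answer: -17075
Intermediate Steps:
-150*114 + (-4 - 1)**2 = -17100 + (-5)**2 = -17100 + 25 = -17075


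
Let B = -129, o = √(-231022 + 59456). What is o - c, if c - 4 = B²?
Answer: -16645 + I*√171566 ≈ -16645.0 + 414.21*I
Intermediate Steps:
o = I*√171566 (o = √(-171566) = I*√171566 ≈ 414.21*I)
c = 16645 (c = 4 + (-129)² = 4 + 16641 = 16645)
o - c = I*√171566 - 1*16645 = I*√171566 - 16645 = -16645 + I*√171566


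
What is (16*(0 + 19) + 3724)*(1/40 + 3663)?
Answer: 147546647/10 ≈ 1.4755e+7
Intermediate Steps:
(16*(0 + 19) + 3724)*(1/40 + 3663) = (16*19 + 3724)*(1/40 + 3663) = (304 + 3724)*(146521/40) = 4028*(146521/40) = 147546647/10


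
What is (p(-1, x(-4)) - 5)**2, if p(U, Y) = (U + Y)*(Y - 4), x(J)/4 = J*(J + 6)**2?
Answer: 19492225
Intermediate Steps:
x(J) = 4*J*(6 + J)**2 (x(J) = 4*(J*(J + 6)**2) = 4*(J*(6 + J)**2) = 4*J*(6 + J)**2)
p(U, Y) = (-4 + Y)*(U + Y) (p(U, Y) = (U + Y)*(-4 + Y) = (-4 + Y)*(U + Y))
(p(-1, x(-4)) - 5)**2 = (((4*(-4)*(6 - 4)**2)**2 - 4*(-1) - 16*(-4)*(6 - 4)**2 - 4*(-4)*(6 - 4)**2) - 5)**2 = (((4*(-4)*2**2)**2 + 4 - 16*(-4)*2**2 - 4*(-4)*2**2) - 5)**2 = (((4*(-4)*4)**2 + 4 - 16*(-4)*4 - 4*(-4)*4) - 5)**2 = (((-64)**2 + 4 - 4*(-64) - 1*(-64)) - 5)**2 = ((4096 + 4 + 256 + 64) - 5)**2 = (4420 - 5)**2 = 4415**2 = 19492225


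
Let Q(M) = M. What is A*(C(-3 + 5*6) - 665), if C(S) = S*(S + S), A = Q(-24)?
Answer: -19032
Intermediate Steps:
A = -24
C(S) = 2*S² (C(S) = S*(2*S) = 2*S²)
A*(C(-3 + 5*6) - 665) = -24*(2*(-3 + 5*6)² - 665) = -24*(2*(-3 + 30)² - 665) = -24*(2*27² - 665) = -24*(2*729 - 665) = -24*(1458 - 665) = -24*793 = -19032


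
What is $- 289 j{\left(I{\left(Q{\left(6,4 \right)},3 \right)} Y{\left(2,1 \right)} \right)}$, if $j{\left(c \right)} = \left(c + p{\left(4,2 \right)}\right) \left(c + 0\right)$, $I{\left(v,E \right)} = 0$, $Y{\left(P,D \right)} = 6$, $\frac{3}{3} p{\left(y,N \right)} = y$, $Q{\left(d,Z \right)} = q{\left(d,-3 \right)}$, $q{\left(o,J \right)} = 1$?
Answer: $0$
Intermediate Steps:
$Q{\left(d,Z \right)} = 1$
$p{\left(y,N \right)} = y$
$j{\left(c \right)} = c \left(4 + c\right)$ ($j{\left(c \right)} = \left(c + 4\right) \left(c + 0\right) = \left(4 + c\right) c = c \left(4 + c\right)$)
$- 289 j{\left(I{\left(Q{\left(6,4 \right)},3 \right)} Y{\left(2,1 \right)} \right)} = - 289 \cdot 0 \cdot 6 \left(4 + 0 \cdot 6\right) = - 289 \cdot 0 \left(4 + 0\right) = - 289 \cdot 0 \cdot 4 = \left(-289\right) 0 = 0$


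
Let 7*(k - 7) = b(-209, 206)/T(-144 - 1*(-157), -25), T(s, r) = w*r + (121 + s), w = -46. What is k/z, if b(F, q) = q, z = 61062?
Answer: 31561/274412628 ≈ 0.00011501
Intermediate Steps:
T(s, r) = 121 + s - 46*r (T(s, r) = -46*r + (121 + s) = 121 + s - 46*r)
k = 31561/4494 (k = 7 + (206/(121 + (-144 - 1*(-157)) - 46*(-25)))/7 = 7 + (206/(121 + (-144 + 157) + 1150))/7 = 7 + (206/(121 + 13 + 1150))/7 = 7 + (206/1284)/7 = 7 + (206*(1/1284))/7 = 7 + (⅐)*(103/642) = 7 + 103/4494 = 31561/4494 ≈ 7.0229)
k/z = (31561/4494)/61062 = (31561/4494)*(1/61062) = 31561/274412628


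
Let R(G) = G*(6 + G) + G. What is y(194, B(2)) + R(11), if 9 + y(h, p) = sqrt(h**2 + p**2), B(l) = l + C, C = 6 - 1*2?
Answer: 189 + 2*sqrt(9418) ≈ 383.09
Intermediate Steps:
C = 4 (C = 6 - 2 = 4)
R(G) = G + G*(6 + G)
B(l) = 4 + l (B(l) = l + 4 = 4 + l)
y(h, p) = -9 + sqrt(h**2 + p**2)
y(194, B(2)) + R(11) = (-9 + sqrt(194**2 + (4 + 2)**2)) + 11*(7 + 11) = (-9 + sqrt(37636 + 6**2)) + 11*18 = (-9 + sqrt(37636 + 36)) + 198 = (-9 + sqrt(37672)) + 198 = (-9 + 2*sqrt(9418)) + 198 = 189 + 2*sqrt(9418)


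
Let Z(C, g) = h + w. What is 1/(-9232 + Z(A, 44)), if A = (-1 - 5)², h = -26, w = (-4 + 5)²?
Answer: -1/9257 ≈ -0.00010803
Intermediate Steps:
w = 1 (w = 1² = 1)
A = 36 (A = (-6)² = 36)
Z(C, g) = -25 (Z(C, g) = -26 + 1 = -25)
1/(-9232 + Z(A, 44)) = 1/(-9232 - 25) = 1/(-9257) = -1/9257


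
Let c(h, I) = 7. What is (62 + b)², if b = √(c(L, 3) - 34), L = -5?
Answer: 3817 + 372*I*√3 ≈ 3817.0 + 644.32*I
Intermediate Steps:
b = 3*I*√3 (b = √(7 - 34) = √(-27) = 3*I*√3 ≈ 5.1962*I)
(62 + b)² = (62 + 3*I*√3)²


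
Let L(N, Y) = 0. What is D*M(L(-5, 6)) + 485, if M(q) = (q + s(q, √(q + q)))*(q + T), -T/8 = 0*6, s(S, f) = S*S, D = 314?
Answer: 485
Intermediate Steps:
s(S, f) = S²
T = 0 (T = -0*6 = -8*0 = 0)
M(q) = q*(q + q²) (M(q) = (q + q²)*(q + 0) = (q + q²)*q = q*(q + q²))
D*M(L(-5, 6)) + 485 = 314*(0²*(1 + 0)) + 485 = 314*(0*1) + 485 = 314*0 + 485 = 0 + 485 = 485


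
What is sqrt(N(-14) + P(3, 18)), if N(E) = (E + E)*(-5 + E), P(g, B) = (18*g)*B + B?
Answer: sqrt(1522) ≈ 39.013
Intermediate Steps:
P(g, B) = B + 18*B*g (P(g, B) = 18*B*g + B = B + 18*B*g)
N(E) = 2*E*(-5 + E) (N(E) = (2*E)*(-5 + E) = 2*E*(-5 + E))
sqrt(N(-14) + P(3, 18)) = sqrt(2*(-14)*(-5 - 14) + 18*(1 + 18*3)) = sqrt(2*(-14)*(-19) + 18*(1 + 54)) = sqrt(532 + 18*55) = sqrt(532 + 990) = sqrt(1522)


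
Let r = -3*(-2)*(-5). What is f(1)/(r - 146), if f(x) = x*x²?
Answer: -1/176 ≈ -0.0056818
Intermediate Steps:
r = -30 (r = 6*(-5) = -30)
f(x) = x³
f(1)/(r - 146) = 1³/(-30 - 146) = 1/(-176) = 1*(-1/176) = -1/176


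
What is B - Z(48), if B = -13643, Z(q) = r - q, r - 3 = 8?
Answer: -13606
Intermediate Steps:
r = 11 (r = 3 + 8 = 11)
Z(q) = 11 - q
B - Z(48) = -13643 - (11 - 1*48) = -13643 - (11 - 48) = -13643 - 1*(-37) = -13643 + 37 = -13606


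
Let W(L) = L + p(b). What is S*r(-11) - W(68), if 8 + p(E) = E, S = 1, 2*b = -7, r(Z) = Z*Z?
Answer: 129/2 ≈ 64.500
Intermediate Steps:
r(Z) = Z²
b = -7/2 (b = (½)*(-7) = -7/2 ≈ -3.5000)
p(E) = -8 + E
W(L) = -23/2 + L (W(L) = L + (-8 - 7/2) = L - 23/2 = -23/2 + L)
S*r(-11) - W(68) = 1*(-11)² - (-23/2 + 68) = 1*121 - 1*113/2 = 121 - 113/2 = 129/2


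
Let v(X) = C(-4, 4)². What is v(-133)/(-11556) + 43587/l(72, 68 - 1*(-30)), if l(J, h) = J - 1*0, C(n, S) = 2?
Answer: 13991419/23112 ≈ 605.38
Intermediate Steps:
l(J, h) = J (l(J, h) = J + 0 = J)
v(X) = 4 (v(X) = 2² = 4)
v(-133)/(-11556) + 43587/l(72, 68 - 1*(-30)) = 4/(-11556) + 43587/72 = 4*(-1/11556) + 43587*(1/72) = -1/2889 + 4843/8 = 13991419/23112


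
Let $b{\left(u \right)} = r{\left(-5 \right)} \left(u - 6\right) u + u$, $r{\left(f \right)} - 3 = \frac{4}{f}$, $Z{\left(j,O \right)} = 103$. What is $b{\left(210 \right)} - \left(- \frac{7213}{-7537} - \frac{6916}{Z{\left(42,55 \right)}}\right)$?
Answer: $\frac{73380167391}{776311} \approx 94524.0$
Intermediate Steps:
$r{\left(f \right)} = 3 + \frac{4}{f}$
$b{\left(u \right)} = u + u \left(- \frac{66}{5} + \frac{11 u}{5}\right)$ ($b{\left(u \right)} = \left(3 + \frac{4}{-5}\right) \left(u - 6\right) u + u = \left(3 + 4 \left(- \frac{1}{5}\right)\right) \left(-6 + u\right) u + u = \left(3 - \frac{4}{5}\right) \left(-6 + u\right) u + u = \frac{11 \left(-6 + u\right)}{5} u + u = \left(- \frac{66}{5} + \frac{11 u}{5}\right) u + u = u \left(- \frac{66}{5} + \frac{11 u}{5}\right) + u = u + u \left(- \frac{66}{5} + \frac{11 u}{5}\right)$)
$b{\left(210 \right)} - \left(- \frac{7213}{-7537} - \frac{6916}{Z{\left(42,55 \right)}}\right) = \frac{1}{5} \cdot 210 \left(-61 + 11 \cdot 210\right) - \left(- \frac{7213}{-7537} - \frac{6916}{103}\right) = \frac{1}{5} \cdot 210 \left(-61 + 2310\right) - \left(\left(-7213\right) \left(- \frac{1}{7537}\right) - \frac{6916}{103}\right) = \frac{1}{5} \cdot 210 \cdot 2249 - \left(\frac{7213}{7537} - \frac{6916}{103}\right) = 94458 - - \frac{51382953}{776311} = 94458 + \frac{51382953}{776311} = \frac{73380167391}{776311}$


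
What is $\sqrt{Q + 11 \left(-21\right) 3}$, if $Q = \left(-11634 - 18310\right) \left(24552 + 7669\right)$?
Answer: $203 i \sqrt{23413} \approx 31062.0 i$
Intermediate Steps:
$Q = -964825624$ ($Q = \left(-29944\right) 32221 = -964825624$)
$\sqrt{Q + 11 \left(-21\right) 3} = \sqrt{-964825624 + 11 \left(-21\right) 3} = \sqrt{-964825624 - 693} = \sqrt{-964826317} = 203 i \sqrt{23413}$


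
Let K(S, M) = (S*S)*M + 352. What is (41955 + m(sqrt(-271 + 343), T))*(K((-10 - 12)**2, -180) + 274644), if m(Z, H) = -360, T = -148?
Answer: -1742459638980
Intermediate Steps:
K(S, M) = 352 + M*S**2 (K(S, M) = S**2*M + 352 = M*S**2 + 352 = 352 + M*S**2)
(41955 + m(sqrt(-271 + 343), T))*(K((-10 - 12)**2, -180) + 274644) = (41955 - 360)*((352 - 180*(-10 - 12)**4) + 274644) = 41595*((352 - 180*((-22)**2)**2) + 274644) = 41595*((352 - 180*484**2) + 274644) = 41595*((352 - 180*234256) + 274644) = 41595*((352 - 42166080) + 274644) = 41595*(-42165728 + 274644) = 41595*(-41891084) = -1742459638980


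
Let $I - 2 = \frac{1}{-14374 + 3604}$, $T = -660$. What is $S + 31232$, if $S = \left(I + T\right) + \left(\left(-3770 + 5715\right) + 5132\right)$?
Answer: $\frac{405501269}{10770} \approx 37651.0$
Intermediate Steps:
$I = \frac{21539}{10770}$ ($I = 2 + \frac{1}{-14374 + 3604} = 2 + \frac{1}{-10770} = 2 - \frac{1}{10770} = \frac{21539}{10770} \approx 1.9999$)
$S = \frac{69132629}{10770}$ ($S = \left(\frac{21539}{10770} - 660\right) + \left(\left(-3770 + 5715\right) + 5132\right) = - \frac{7086661}{10770} + \left(1945 + 5132\right) = - \frac{7086661}{10770} + 7077 = \frac{69132629}{10770} \approx 6419.0$)
$S + 31232 = \frac{69132629}{10770} + 31232 = \frac{405501269}{10770}$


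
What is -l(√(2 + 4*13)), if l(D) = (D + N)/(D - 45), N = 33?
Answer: 57/73 + 26*√6/219 ≈ 1.0716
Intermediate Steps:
l(D) = (33 + D)/(-45 + D) (l(D) = (D + 33)/(D - 45) = (33 + D)/(-45 + D))
-l(√(2 + 4*13)) = -(33 + √(2 + 4*13))/(-45 + √(2 + 4*13)) = -(33 + √(2 + 52))/(-45 + √(2 + 52)) = -(33 + √54)/(-45 + √54) = -(33 + 3*√6)/(-45 + 3*√6)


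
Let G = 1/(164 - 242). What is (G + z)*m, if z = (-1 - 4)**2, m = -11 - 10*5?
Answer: -118889/78 ≈ -1524.2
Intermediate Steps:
G = -1/78 (G = 1/(-78) = -1/78 ≈ -0.012821)
m = -61 (m = -11 - 50 = -61)
z = 25 (z = (-5)**2 = 25)
(G + z)*m = (-1/78 + 25)*(-61) = (1949/78)*(-61) = -118889/78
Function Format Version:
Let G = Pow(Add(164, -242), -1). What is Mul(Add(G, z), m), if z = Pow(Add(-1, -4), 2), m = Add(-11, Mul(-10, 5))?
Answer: Rational(-118889, 78) ≈ -1524.2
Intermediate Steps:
G = Rational(-1, 78) (G = Pow(-78, -1) = Rational(-1, 78) ≈ -0.012821)
m = -61 (m = Add(-11, -50) = -61)
z = 25 (z = Pow(-5, 2) = 25)
Mul(Add(G, z), m) = Mul(Add(Rational(-1, 78), 25), -61) = Mul(Rational(1949, 78), -61) = Rational(-118889, 78)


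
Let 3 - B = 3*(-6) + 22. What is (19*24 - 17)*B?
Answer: -439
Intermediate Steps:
B = -1 (B = 3 - (3*(-6) + 22) = 3 - (-18 + 22) = 3 - 1*4 = 3 - 4 = -1)
(19*24 - 17)*B = (19*24 - 17)*(-1) = (456 - 17)*(-1) = 439*(-1) = -439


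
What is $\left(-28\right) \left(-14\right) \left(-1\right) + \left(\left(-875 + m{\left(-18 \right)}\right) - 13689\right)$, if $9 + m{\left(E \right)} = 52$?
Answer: $-14913$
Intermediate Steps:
$m{\left(E \right)} = 43$ ($m{\left(E \right)} = -9 + 52 = 43$)
$\left(-28\right) \left(-14\right) \left(-1\right) + \left(\left(-875 + m{\left(-18 \right)}\right) - 13689\right) = \left(-28\right) \left(-14\right) \left(-1\right) + \left(\left(-875 + 43\right) - 13689\right) = 392 \left(-1\right) - 14521 = -392 - 14521 = -14913$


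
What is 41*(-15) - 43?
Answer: -658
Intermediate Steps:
41*(-15) - 43 = -615 - 43 = -658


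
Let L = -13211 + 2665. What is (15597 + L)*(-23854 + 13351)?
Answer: -53050653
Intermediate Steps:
L = -10546
(15597 + L)*(-23854 + 13351) = (15597 - 10546)*(-23854 + 13351) = 5051*(-10503) = -53050653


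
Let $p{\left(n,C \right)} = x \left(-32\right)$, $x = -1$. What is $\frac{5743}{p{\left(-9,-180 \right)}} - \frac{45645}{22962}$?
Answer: $\frac{21735021}{122464} \approx 177.48$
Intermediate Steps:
$p{\left(n,C \right)} = 32$ ($p{\left(n,C \right)} = \left(-1\right) \left(-32\right) = 32$)
$\frac{5743}{p{\left(-9,-180 \right)}} - \frac{45645}{22962} = \frac{5743}{32} - \frac{45645}{22962} = 5743 \cdot \frac{1}{32} - \frac{15215}{7654} = \frac{5743}{32} - \frac{15215}{7654} = \frac{21735021}{122464}$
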